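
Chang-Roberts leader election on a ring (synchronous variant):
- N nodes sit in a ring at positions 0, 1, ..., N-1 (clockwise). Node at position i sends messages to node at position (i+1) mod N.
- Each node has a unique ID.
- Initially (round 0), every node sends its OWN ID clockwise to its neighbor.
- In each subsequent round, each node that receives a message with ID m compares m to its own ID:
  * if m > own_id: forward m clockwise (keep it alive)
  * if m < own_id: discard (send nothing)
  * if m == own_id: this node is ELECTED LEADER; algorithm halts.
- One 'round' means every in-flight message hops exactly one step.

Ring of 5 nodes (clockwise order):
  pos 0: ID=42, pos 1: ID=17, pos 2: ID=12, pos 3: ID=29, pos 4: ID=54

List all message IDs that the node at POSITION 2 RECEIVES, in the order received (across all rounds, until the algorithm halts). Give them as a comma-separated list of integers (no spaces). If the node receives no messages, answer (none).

Round 1: pos1(id17) recv 42: fwd; pos2(id12) recv 17: fwd; pos3(id29) recv 12: drop; pos4(id54) recv 29: drop; pos0(id42) recv 54: fwd
Round 2: pos2(id12) recv 42: fwd; pos3(id29) recv 17: drop; pos1(id17) recv 54: fwd
Round 3: pos3(id29) recv 42: fwd; pos2(id12) recv 54: fwd
Round 4: pos4(id54) recv 42: drop; pos3(id29) recv 54: fwd
Round 5: pos4(id54) recv 54: ELECTED

Answer: 17,42,54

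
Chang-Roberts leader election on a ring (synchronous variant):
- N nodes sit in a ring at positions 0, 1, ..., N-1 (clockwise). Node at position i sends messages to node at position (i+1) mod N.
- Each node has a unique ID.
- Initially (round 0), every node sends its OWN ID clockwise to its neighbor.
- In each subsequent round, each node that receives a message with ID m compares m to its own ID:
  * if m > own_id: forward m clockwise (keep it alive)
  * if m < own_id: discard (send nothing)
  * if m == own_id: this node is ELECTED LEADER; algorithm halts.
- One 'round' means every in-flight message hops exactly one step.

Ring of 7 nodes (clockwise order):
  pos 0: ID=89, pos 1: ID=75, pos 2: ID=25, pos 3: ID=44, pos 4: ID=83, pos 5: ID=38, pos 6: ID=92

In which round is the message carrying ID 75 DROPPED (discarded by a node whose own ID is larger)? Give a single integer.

Round 1: pos1(id75) recv 89: fwd; pos2(id25) recv 75: fwd; pos3(id44) recv 25: drop; pos4(id83) recv 44: drop; pos5(id38) recv 83: fwd; pos6(id92) recv 38: drop; pos0(id89) recv 92: fwd
Round 2: pos2(id25) recv 89: fwd; pos3(id44) recv 75: fwd; pos6(id92) recv 83: drop; pos1(id75) recv 92: fwd
Round 3: pos3(id44) recv 89: fwd; pos4(id83) recv 75: drop; pos2(id25) recv 92: fwd
Round 4: pos4(id83) recv 89: fwd; pos3(id44) recv 92: fwd
Round 5: pos5(id38) recv 89: fwd; pos4(id83) recv 92: fwd
Round 6: pos6(id92) recv 89: drop; pos5(id38) recv 92: fwd
Round 7: pos6(id92) recv 92: ELECTED
Message ID 75 originates at pos 1; dropped at pos 4 in round 3

Answer: 3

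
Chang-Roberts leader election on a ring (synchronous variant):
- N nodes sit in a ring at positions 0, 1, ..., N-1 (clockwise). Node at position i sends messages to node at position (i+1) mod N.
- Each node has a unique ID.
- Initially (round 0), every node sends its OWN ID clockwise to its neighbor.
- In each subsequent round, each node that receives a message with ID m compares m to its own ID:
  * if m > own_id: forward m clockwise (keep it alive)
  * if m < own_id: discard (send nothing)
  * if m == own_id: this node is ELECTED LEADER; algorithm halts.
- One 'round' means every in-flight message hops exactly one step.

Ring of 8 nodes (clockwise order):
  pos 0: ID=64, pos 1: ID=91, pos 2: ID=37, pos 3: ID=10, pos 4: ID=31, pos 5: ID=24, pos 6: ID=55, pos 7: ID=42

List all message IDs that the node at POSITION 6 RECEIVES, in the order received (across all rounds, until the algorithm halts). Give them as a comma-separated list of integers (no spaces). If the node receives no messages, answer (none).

Answer: 24,31,37,91

Derivation:
Round 1: pos1(id91) recv 64: drop; pos2(id37) recv 91: fwd; pos3(id10) recv 37: fwd; pos4(id31) recv 10: drop; pos5(id24) recv 31: fwd; pos6(id55) recv 24: drop; pos7(id42) recv 55: fwd; pos0(id64) recv 42: drop
Round 2: pos3(id10) recv 91: fwd; pos4(id31) recv 37: fwd; pos6(id55) recv 31: drop; pos0(id64) recv 55: drop
Round 3: pos4(id31) recv 91: fwd; pos5(id24) recv 37: fwd
Round 4: pos5(id24) recv 91: fwd; pos6(id55) recv 37: drop
Round 5: pos6(id55) recv 91: fwd
Round 6: pos7(id42) recv 91: fwd
Round 7: pos0(id64) recv 91: fwd
Round 8: pos1(id91) recv 91: ELECTED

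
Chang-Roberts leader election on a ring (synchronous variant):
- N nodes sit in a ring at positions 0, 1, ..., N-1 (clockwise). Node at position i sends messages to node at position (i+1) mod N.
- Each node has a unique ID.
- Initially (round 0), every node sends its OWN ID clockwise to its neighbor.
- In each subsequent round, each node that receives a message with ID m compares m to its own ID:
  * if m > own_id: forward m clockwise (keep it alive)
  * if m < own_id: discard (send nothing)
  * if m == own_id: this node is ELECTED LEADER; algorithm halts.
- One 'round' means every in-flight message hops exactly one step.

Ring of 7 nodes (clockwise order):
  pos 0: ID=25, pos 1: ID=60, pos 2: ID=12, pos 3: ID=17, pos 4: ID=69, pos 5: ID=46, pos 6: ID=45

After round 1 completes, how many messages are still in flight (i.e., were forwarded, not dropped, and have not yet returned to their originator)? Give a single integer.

Round 1: pos1(id60) recv 25: drop; pos2(id12) recv 60: fwd; pos3(id17) recv 12: drop; pos4(id69) recv 17: drop; pos5(id46) recv 69: fwd; pos6(id45) recv 46: fwd; pos0(id25) recv 45: fwd
After round 1: 4 messages still in flight

Answer: 4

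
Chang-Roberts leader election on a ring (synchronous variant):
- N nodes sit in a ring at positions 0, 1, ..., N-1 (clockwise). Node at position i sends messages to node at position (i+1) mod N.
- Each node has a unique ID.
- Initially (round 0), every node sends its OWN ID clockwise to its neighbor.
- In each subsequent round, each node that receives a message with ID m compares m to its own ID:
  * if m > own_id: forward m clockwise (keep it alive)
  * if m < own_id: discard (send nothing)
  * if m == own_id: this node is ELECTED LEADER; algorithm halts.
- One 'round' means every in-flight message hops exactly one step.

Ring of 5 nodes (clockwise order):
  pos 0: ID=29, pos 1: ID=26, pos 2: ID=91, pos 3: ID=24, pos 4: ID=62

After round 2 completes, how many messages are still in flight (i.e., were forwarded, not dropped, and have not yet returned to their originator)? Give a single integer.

Round 1: pos1(id26) recv 29: fwd; pos2(id91) recv 26: drop; pos3(id24) recv 91: fwd; pos4(id62) recv 24: drop; pos0(id29) recv 62: fwd
Round 2: pos2(id91) recv 29: drop; pos4(id62) recv 91: fwd; pos1(id26) recv 62: fwd
After round 2: 2 messages still in flight

Answer: 2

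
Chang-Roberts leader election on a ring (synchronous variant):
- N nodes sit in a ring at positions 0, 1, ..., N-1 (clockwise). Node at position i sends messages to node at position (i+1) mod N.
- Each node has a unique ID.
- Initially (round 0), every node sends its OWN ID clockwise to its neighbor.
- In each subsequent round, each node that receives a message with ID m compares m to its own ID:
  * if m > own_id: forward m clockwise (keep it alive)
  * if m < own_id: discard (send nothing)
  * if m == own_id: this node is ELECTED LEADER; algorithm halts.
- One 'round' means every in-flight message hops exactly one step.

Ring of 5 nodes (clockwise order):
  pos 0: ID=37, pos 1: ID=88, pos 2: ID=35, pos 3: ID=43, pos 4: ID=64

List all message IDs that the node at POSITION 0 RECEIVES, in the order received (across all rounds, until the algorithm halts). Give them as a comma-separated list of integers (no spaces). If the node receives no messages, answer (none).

Round 1: pos1(id88) recv 37: drop; pos2(id35) recv 88: fwd; pos3(id43) recv 35: drop; pos4(id64) recv 43: drop; pos0(id37) recv 64: fwd
Round 2: pos3(id43) recv 88: fwd; pos1(id88) recv 64: drop
Round 3: pos4(id64) recv 88: fwd
Round 4: pos0(id37) recv 88: fwd
Round 5: pos1(id88) recv 88: ELECTED

Answer: 64,88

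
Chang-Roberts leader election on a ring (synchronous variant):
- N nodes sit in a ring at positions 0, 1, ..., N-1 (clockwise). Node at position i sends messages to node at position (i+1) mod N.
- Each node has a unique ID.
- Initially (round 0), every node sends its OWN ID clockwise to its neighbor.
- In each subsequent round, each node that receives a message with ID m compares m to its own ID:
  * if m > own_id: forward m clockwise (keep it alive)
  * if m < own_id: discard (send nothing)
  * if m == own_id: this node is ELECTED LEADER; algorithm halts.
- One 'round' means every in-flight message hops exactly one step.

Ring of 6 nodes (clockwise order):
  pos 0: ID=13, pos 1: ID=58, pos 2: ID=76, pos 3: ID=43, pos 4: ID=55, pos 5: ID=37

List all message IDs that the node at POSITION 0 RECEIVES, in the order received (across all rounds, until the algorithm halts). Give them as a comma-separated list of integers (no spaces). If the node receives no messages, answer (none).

Round 1: pos1(id58) recv 13: drop; pos2(id76) recv 58: drop; pos3(id43) recv 76: fwd; pos4(id55) recv 43: drop; pos5(id37) recv 55: fwd; pos0(id13) recv 37: fwd
Round 2: pos4(id55) recv 76: fwd; pos0(id13) recv 55: fwd; pos1(id58) recv 37: drop
Round 3: pos5(id37) recv 76: fwd; pos1(id58) recv 55: drop
Round 4: pos0(id13) recv 76: fwd
Round 5: pos1(id58) recv 76: fwd
Round 6: pos2(id76) recv 76: ELECTED

Answer: 37,55,76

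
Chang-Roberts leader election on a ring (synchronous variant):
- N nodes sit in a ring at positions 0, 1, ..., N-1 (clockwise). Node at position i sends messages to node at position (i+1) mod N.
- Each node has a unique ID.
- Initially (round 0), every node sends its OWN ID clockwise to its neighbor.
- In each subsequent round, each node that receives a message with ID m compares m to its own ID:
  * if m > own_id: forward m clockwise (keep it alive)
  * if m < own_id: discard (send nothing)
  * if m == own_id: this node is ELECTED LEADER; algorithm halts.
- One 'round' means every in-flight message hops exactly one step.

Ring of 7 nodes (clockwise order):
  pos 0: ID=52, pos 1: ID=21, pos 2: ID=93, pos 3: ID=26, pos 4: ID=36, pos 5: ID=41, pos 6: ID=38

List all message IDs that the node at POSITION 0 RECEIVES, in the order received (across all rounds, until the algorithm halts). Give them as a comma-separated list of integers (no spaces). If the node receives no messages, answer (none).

Answer: 38,41,93

Derivation:
Round 1: pos1(id21) recv 52: fwd; pos2(id93) recv 21: drop; pos3(id26) recv 93: fwd; pos4(id36) recv 26: drop; pos5(id41) recv 36: drop; pos6(id38) recv 41: fwd; pos0(id52) recv 38: drop
Round 2: pos2(id93) recv 52: drop; pos4(id36) recv 93: fwd; pos0(id52) recv 41: drop
Round 3: pos5(id41) recv 93: fwd
Round 4: pos6(id38) recv 93: fwd
Round 5: pos0(id52) recv 93: fwd
Round 6: pos1(id21) recv 93: fwd
Round 7: pos2(id93) recv 93: ELECTED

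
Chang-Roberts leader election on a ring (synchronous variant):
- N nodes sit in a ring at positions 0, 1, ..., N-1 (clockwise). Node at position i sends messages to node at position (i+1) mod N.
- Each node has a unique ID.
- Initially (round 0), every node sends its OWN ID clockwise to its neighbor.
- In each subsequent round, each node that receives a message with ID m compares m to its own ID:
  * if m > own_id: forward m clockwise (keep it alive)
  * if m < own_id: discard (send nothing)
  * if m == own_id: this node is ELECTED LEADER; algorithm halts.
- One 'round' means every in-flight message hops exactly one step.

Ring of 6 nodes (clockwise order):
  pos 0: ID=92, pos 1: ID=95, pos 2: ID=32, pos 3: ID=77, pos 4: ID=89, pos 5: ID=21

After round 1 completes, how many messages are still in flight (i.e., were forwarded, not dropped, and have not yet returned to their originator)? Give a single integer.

Round 1: pos1(id95) recv 92: drop; pos2(id32) recv 95: fwd; pos3(id77) recv 32: drop; pos4(id89) recv 77: drop; pos5(id21) recv 89: fwd; pos0(id92) recv 21: drop
After round 1: 2 messages still in flight

Answer: 2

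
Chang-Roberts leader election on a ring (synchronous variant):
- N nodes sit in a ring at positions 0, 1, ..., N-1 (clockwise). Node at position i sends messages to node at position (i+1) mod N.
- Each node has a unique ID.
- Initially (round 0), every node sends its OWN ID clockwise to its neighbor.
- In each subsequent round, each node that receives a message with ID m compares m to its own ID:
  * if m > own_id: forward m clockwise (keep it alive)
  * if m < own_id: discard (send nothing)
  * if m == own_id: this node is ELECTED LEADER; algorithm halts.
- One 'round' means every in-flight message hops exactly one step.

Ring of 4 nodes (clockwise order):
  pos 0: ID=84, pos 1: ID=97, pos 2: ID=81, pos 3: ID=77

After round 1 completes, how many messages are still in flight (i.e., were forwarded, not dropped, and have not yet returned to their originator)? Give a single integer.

Round 1: pos1(id97) recv 84: drop; pos2(id81) recv 97: fwd; pos3(id77) recv 81: fwd; pos0(id84) recv 77: drop
After round 1: 2 messages still in flight

Answer: 2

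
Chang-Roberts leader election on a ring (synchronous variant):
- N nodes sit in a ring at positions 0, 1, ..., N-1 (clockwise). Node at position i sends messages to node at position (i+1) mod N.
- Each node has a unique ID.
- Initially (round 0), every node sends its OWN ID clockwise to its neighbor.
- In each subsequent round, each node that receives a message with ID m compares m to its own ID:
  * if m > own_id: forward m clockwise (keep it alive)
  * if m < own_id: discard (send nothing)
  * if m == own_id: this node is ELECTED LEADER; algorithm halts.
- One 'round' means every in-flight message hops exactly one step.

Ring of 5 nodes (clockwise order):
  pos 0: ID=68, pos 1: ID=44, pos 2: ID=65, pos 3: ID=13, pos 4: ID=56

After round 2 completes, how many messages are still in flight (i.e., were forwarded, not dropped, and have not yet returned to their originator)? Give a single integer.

Round 1: pos1(id44) recv 68: fwd; pos2(id65) recv 44: drop; pos3(id13) recv 65: fwd; pos4(id56) recv 13: drop; pos0(id68) recv 56: drop
Round 2: pos2(id65) recv 68: fwd; pos4(id56) recv 65: fwd
After round 2: 2 messages still in flight

Answer: 2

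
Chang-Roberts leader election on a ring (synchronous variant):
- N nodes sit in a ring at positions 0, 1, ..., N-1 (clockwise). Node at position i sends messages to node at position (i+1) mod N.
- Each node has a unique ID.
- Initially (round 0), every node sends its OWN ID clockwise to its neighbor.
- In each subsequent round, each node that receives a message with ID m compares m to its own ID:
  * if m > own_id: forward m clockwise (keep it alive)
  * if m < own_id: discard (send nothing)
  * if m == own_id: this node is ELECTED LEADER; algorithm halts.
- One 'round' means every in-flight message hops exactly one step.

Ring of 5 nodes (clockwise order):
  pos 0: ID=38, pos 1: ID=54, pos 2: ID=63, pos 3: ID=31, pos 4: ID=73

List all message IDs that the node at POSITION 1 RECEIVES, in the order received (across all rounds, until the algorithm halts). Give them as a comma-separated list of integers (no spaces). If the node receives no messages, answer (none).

Answer: 38,73

Derivation:
Round 1: pos1(id54) recv 38: drop; pos2(id63) recv 54: drop; pos3(id31) recv 63: fwd; pos4(id73) recv 31: drop; pos0(id38) recv 73: fwd
Round 2: pos4(id73) recv 63: drop; pos1(id54) recv 73: fwd
Round 3: pos2(id63) recv 73: fwd
Round 4: pos3(id31) recv 73: fwd
Round 5: pos4(id73) recv 73: ELECTED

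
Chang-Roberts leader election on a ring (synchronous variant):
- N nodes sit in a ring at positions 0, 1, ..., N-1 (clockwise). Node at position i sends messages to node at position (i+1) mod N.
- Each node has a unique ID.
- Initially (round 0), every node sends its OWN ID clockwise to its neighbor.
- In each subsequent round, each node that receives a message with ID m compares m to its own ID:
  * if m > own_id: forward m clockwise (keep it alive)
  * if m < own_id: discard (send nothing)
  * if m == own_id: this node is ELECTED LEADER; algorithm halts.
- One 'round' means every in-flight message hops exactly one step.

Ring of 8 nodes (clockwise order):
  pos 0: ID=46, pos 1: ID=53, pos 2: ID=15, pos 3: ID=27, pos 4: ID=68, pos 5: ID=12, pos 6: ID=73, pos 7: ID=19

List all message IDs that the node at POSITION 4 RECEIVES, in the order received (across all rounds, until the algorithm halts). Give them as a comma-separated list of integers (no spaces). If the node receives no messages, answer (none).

Round 1: pos1(id53) recv 46: drop; pos2(id15) recv 53: fwd; pos3(id27) recv 15: drop; pos4(id68) recv 27: drop; pos5(id12) recv 68: fwd; pos6(id73) recv 12: drop; pos7(id19) recv 73: fwd; pos0(id46) recv 19: drop
Round 2: pos3(id27) recv 53: fwd; pos6(id73) recv 68: drop; pos0(id46) recv 73: fwd
Round 3: pos4(id68) recv 53: drop; pos1(id53) recv 73: fwd
Round 4: pos2(id15) recv 73: fwd
Round 5: pos3(id27) recv 73: fwd
Round 6: pos4(id68) recv 73: fwd
Round 7: pos5(id12) recv 73: fwd
Round 8: pos6(id73) recv 73: ELECTED

Answer: 27,53,73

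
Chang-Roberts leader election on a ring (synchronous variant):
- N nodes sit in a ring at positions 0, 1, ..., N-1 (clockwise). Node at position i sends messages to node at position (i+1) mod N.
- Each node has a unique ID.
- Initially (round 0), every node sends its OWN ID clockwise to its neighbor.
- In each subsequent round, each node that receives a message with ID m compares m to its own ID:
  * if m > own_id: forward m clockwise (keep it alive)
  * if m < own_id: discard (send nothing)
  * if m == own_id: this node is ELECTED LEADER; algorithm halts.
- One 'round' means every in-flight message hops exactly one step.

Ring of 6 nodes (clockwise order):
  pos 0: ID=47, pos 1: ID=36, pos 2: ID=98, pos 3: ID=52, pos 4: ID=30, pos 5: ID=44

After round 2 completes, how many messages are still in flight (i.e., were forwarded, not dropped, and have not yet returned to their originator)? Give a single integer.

Round 1: pos1(id36) recv 47: fwd; pos2(id98) recv 36: drop; pos3(id52) recv 98: fwd; pos4(id30) recv 52: fwd; pos5(id44) recv 30: drop; pos0(id47) recv 44: drop
Round 2: pos2(id98) recv 47: drop; pos4(id30) recv 98: fwd; pos5(id44) recv 52: fwd
After round 2: 2 messages still in flight

Answer: 2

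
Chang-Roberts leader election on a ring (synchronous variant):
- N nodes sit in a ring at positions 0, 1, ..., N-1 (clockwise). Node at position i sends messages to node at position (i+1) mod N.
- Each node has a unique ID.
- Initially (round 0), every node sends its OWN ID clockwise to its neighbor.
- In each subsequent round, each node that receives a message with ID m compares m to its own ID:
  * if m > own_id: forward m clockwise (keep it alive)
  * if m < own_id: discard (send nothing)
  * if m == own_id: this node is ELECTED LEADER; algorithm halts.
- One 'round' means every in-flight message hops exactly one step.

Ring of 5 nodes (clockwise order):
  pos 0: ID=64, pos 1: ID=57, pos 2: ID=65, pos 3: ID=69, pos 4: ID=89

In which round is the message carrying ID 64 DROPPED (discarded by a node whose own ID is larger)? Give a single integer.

Answer: 2

Derivation:
Round 1: pos1(id57) recv 64: fwd; pos2(id65) recv 57: drop; pos3(id69) recv 65: drop; pos4(id89) recv 69: drop; pos0(id64) recv 89: fwd
Round 2: pos2(id65) recv 64: drop; pos1(id57) recv 89: fwd
Round 3: pos2(id65) recv 89: fwd
Round 4: pos3(id69) recv 89: fwd
Round 5: pos4(id89) recv 89: ELECTED
Message ID 64 originates at pos 0; dropped at pos 2 in round 2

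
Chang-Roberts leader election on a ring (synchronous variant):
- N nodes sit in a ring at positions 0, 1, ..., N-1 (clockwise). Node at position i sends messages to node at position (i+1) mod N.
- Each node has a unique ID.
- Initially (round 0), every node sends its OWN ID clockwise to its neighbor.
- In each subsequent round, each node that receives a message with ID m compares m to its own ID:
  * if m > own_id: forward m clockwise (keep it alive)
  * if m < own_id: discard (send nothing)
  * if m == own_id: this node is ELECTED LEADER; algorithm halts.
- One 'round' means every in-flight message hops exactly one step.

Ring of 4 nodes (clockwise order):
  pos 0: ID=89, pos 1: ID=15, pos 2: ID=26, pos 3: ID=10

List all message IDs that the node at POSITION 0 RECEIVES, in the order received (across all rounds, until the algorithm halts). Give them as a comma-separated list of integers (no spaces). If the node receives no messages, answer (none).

Round 1: pos1(id15) recv 89: fwd; pos2(id26) recv 15: drop; pos3(id10) recv 26: fwd; pos0(id89) recv 10: drop
Round 2: pos2(id26) recv 89: fwd; pos0(id89) recv 26: drop
Round 3: pos3(id10) recv 89: fwd
Round 4: pos0(id89) recv 89: ELECTED

Answer: 10,26,89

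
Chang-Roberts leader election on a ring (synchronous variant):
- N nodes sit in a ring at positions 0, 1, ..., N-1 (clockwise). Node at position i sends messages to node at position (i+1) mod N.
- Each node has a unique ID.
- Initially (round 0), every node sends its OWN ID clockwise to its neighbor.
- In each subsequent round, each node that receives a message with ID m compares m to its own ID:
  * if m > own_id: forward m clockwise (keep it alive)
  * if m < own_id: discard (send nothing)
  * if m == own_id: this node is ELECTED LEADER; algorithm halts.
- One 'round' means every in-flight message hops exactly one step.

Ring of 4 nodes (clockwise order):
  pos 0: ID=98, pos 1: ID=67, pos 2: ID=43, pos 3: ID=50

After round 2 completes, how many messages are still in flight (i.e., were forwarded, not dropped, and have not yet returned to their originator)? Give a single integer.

Round 1: pos1(id67) recv 98: fwd; pos2(id43) recv 67: fwd; pos3(id50) recv 43: drop; pos0(id98) recv 50: drop
Round 2: pos2(id43) recv 98: fwd; pos3(id50) recv 67: fwd
After round 2: 2 messages still in flight

Answer: 2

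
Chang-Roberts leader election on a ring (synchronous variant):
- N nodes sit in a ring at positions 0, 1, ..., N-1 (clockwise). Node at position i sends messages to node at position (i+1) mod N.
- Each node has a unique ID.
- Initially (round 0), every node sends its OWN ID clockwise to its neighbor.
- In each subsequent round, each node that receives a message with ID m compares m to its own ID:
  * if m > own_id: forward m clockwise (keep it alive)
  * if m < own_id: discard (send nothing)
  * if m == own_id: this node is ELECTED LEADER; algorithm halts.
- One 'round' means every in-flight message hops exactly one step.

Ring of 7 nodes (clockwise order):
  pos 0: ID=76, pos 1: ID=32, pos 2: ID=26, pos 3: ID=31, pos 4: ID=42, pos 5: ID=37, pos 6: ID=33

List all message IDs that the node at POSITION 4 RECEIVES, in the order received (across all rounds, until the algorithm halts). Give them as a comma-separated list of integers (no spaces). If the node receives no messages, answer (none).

Round 1: pos1(id32) recv 76: fwd; pos2(id26) recv 32: fwd; pos3(id31) recv 26: drop; pos4(id42) recv 31: drop; pos5(id37) recv 42: fwd; pos6(id33) recv 37: fwd; pos0(id76) recv 33: drop
Round 2: pos2(id26) recv 76: fwd; pos3(id31) recv 32: fwd; pos6(id33) recv 42: fwd; pos0(id76) recv 37: drop
Round 3: pos3(id31) recv 76: fwd; pos4(id42) recv 32: drop; pos0(id76) recv 42: drop
Round 4: pos4(id42) recv 76: fwd
Round 5: pos5(id37) recv 76: fwd
Round 6: pos6(id33) recv 76: fwd
Round 7: pos0(id76) recv 76: ELECTED

Answer: 31,32,76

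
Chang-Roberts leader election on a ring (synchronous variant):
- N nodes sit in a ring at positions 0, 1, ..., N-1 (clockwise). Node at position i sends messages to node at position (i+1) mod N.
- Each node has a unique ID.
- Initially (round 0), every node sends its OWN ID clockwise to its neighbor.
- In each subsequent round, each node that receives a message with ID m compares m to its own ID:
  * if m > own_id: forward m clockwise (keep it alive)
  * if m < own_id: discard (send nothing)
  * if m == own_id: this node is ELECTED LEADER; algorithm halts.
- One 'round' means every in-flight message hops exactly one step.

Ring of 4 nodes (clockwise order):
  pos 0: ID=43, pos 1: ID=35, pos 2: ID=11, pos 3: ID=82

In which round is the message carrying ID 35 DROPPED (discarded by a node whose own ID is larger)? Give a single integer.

Answer: 2

Derivation:
Round 1: pos1(id35) recv 43: fwd; pos2(id11) recv 35: fwd; pos3(id82) recv 11: drop; pos0(id43) recv 82: fwd
Round 2: pos2(id11) recv 43: fwd; pos3(id82) recv 35: drop; pos1(id35) recv 82: fwd
Round 3: pos3(id82) recv 43: drop; pos2(id11) recv 82: fwd
Round 4: pos3(id82) recv 82: ELECTED
Message ID 35 originates at pos 1; dropped at pos 3 in round 2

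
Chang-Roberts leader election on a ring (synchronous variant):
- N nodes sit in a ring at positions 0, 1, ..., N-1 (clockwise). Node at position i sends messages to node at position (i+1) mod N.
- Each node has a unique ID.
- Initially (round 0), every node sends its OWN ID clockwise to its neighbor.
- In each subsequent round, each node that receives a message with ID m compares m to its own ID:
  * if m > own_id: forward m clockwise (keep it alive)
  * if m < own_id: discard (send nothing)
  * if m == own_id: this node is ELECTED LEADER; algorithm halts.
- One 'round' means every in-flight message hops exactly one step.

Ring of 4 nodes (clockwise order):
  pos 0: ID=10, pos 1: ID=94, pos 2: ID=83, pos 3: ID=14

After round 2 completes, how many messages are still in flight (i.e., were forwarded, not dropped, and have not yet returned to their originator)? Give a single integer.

Answer: 2

Derivation:
Round 1: pos1(id94) recv 10: drop; pos2(id83) recv 94: fwd; pos3(id14) recv 83: fwd; pos0(id10) recv 14: fwd
Round 2: pos3(id14) recv 94: fwd; pos0(id10) recv 83: fwd; pos1(id94) recv 14: drop
After round 2: 2 messages still in flight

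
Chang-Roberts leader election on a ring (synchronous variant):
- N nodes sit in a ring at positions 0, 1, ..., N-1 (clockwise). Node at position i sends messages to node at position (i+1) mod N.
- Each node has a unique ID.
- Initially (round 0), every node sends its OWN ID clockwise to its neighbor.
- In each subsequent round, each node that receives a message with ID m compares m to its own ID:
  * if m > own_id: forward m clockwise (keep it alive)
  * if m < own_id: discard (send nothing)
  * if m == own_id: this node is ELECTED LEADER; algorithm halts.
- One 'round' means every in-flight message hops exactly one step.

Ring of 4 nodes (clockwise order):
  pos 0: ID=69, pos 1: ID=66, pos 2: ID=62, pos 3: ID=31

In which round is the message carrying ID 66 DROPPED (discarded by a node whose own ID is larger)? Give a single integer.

Round 1: pos1(id66) recv 69: fwd; pos2(id62) recv 66: fwd; pos3(id31) recv 62: fwd; pos0(id69) recv 31: drop
Round 2: pos2(id62) recv 69: fwd; pos3(id31) recv 66: fwd; pos0(id69) recv 62: drop
Round 3: pos3(id31) recv 69: fwd; pos0(id69) recv 66: drop
Round 4: pos0(id69) recv 69: ELECTED
Message ID 66 originates at pos 1; dropped at pos 0 in round 3

Answer: 3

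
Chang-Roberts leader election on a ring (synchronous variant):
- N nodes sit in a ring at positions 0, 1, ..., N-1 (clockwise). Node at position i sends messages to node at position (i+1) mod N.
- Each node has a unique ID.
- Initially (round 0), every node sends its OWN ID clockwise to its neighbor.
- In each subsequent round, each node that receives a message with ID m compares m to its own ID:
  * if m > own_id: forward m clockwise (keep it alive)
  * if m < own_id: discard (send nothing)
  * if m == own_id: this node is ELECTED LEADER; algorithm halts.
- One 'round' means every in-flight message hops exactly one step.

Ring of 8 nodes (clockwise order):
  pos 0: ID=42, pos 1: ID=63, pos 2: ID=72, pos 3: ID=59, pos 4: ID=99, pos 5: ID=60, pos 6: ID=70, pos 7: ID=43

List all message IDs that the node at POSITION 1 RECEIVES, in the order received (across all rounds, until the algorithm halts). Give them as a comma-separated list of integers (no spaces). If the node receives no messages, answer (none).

Answer: 42,43,70,99

Derivation:
Round 1: pos1(id63) recv 42: drop; pos2(id72) recv 63: drop; pos3(id59) recv 72: fwd; pos4(id99) recv 59: drop; pos5(id60) recv 99: fwd; pos6(id70) recv 60: drop; pos7(id43) recv 70: fwd; pos0(id42) recv 43: fwd
Round 2: pos4(id99) recv 72: drop; pos6(id70) recv 99: fwd; pos0(id42) recv 70: fwd; pos1(id63) recv 43: drop
Round 3: pos7(id43) recv 99: fwd; pos1(id63) recv 70: fwd
Round 4: pos0(id42) recv 99: fwd; pos2(id72) recv 70: drop
Round 5: pos1(id63) recv 99: fwd
Round 6: pos2(id72) recv 99: fwd
Round 7: pos3(id59) recv 99: fwd
Round 8: pos4(id99) recv 99: ELECTED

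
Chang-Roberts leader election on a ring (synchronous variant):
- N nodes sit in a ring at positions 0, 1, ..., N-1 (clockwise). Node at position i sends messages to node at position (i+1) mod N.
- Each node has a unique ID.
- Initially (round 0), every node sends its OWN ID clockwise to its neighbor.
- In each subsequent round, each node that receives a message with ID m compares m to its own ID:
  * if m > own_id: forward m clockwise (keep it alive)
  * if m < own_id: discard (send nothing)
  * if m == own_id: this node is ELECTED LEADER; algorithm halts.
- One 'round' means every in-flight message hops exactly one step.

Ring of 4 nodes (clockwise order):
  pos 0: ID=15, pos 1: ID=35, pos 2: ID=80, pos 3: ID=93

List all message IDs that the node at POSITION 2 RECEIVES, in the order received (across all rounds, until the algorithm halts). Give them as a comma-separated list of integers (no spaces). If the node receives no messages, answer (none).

Round 1: pos1(id35) recv 15: drop; pos2(id80) recv 35: drop; pos3(id93) recv 80: drop; pos0(id15) recv 93: fwd
Round 2: pos1(id35) recv 93: fwd
Round 3: pos2(id80) recv 93: fwd
Round 4: pos3(id93) recv 93: ELECTED

Answer: 35,93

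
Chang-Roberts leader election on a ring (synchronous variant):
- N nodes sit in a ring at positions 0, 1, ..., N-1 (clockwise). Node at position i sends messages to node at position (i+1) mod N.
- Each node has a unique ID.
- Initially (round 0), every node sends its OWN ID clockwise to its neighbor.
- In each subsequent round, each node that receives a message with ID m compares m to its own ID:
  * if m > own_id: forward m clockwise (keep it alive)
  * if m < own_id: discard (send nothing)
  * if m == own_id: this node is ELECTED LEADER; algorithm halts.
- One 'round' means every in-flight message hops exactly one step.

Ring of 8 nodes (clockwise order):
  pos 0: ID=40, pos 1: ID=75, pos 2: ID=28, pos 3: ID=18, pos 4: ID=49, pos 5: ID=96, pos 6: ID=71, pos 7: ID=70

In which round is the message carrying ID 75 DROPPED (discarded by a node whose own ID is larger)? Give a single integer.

Round 1: pos1(id75) recv 40: drop; pos2(id28) recv 75: fwd; pos3(id18) recv 28: fwd; pos4(id49) recv 18: drop; pos5(id96) recv 49: drop; pos6(id71) recv 96: fwd; pos7(id70) recv 71: fwd; pos0(id40) recv 70: fwd
Round 2: pos3(id18) recv 75: fwd; pos4(id49) recv 28: drop; pos7(id70) recv 96: fwd; pos0(id40) recv 71: fwd; pos1(id75) recv 70: drop
Round 3: pos4(id49) recv 75: fwd; pos0(id40) recv 96: fwd; pos1(id75) recv 71: drop
Round 4: pos5(id96) recv 75: drop; pos1(id75) recv 96: fwd
Round 5: pos2(id28) recv 96: fwd
Round 6: pos3(id18) recv 96: fwd
Round 7: pos4(id49) recv 96: fwd
Round 8: pos5(id96) recv 96: ELECTED
Message ID 75 originates at pos 1; dropped at pos 5 in round 4

Answer: 4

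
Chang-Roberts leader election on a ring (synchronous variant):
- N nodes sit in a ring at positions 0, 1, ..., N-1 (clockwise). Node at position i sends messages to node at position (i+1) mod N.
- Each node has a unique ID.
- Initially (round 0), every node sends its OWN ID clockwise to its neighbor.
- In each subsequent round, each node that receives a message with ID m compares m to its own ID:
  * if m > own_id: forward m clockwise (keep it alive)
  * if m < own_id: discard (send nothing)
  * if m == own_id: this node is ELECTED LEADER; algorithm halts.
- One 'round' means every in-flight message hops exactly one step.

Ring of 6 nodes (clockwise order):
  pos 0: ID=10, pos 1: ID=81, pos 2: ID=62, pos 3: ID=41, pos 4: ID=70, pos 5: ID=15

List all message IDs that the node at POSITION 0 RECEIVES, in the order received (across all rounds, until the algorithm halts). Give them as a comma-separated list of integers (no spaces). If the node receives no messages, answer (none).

Round 1: pos1(id81) recv 10: drop; pos2(id62) recv 81: fwd; pos3(id41) recv 62: fwd; pos4(id70) recv 41: drop; pos5(id15) recv 70: fwd; pos0(id10) recv 15: fwd
Round 2: pos3(id41) recv 81: fwd; pos4(id70) recv 62: drop; pos0(id10) recv 70: fwd; pos1(id81) recv 15: drop
Round 3: pos4(id70) recv 81: fwd; pos1(id81) recv 70: drop
Round 4: pos5(id15) recv 81: fwd
Round 5: pos0(id10) recv 81: fwd
Round 6: pos1(id81) recv 81: ELECTED

Answer: 15,70,81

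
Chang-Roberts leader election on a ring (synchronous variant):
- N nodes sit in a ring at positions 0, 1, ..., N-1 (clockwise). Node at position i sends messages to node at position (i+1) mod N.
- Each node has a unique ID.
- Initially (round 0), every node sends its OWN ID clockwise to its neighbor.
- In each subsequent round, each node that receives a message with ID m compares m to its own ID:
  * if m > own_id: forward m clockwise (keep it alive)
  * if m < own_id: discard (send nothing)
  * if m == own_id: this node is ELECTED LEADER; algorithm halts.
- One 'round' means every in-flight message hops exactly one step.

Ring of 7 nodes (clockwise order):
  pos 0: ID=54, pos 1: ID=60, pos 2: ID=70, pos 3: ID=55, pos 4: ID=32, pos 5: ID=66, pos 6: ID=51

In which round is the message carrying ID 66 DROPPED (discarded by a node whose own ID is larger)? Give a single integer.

Answer: 4

Derivation:
Round 1: pos1(id60) recv 54: drop; pos2(id70) recv 60: drop; pos3(id55) recv 70: fwd; pos4(id32) recv 55: fwd; pos5(id66) recv 32: drop; pos6(id51) recv 66: fwd; pos0(id54) recv 51: drop
Round 2: pos4(id32) recv 70: fwd; pos5(id66) recv 55: drop; pos0(id54) recv 66: fwd
Round 3: pos5(id66) recv 70: fwd; pos1(id60) recv 66: fwd
Round 4: pos6(id51) recv 70: fwd; pos2(id70) recv 66: drop
Round 5: pos0(id54) recv 70: fwd
Round 6: pos1(id60) recv 70: fwd
Round 7: pos2(id70) recv 70: ELECTED
Message ID 66 originates at pos 5; dropped at pos 2 in round 4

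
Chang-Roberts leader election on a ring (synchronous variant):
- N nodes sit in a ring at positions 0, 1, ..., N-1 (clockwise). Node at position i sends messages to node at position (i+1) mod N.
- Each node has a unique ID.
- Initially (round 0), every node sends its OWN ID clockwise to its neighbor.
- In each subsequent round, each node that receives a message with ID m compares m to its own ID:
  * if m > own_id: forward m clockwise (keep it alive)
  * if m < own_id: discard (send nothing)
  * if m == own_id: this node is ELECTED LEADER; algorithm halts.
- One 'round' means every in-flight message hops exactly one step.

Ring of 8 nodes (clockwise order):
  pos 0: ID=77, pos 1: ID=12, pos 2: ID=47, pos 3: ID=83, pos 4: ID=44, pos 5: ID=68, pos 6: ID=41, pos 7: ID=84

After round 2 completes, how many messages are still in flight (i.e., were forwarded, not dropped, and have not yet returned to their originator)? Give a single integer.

Answer: 3

Derivation:
Round 1: pos1(id12) recv 77: fwd; pos2(id47) recv 12: drop; pos3(id83) recv 47: drop; pos4(id44) recv 83: fwd; pos5(id68) recv 44: drop; pos6(id41) recv 68: fwd; pos7(id84) recv 41: drop; pos0(id77) recv 84: fwd
Round 2: pos2(id47) recv 77: fwd; pos5(id68) recv 83: fwd; pos7(id84) recv 68: drop; pos1(id12) recv 84: fwd
After round 2: 3 messages still in flight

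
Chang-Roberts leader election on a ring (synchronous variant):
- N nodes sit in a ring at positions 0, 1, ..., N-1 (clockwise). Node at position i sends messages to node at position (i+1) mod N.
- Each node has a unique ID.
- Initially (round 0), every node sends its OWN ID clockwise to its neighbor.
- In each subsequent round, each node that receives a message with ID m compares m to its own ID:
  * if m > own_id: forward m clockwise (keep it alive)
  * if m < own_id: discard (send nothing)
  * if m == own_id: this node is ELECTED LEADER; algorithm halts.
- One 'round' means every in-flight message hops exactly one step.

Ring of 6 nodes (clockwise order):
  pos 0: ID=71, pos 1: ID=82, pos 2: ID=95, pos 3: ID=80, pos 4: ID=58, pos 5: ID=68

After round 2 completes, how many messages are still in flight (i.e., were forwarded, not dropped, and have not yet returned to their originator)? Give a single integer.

Answer: 2

Derivation:
Round 1: pos1(id82) recv 71: drop; pos2(id95) recv 82: drop; pos3(id80) recv 95: fwd; pos4(id58) recv 80: fwd; pos5(id68) recv 58: drop; pos0(id71) recv 68: drop
Round 2: pos4(id58) recv 95: fwd; pos5(id68) recv 80: fwd
After round 2: 2 messages still in flight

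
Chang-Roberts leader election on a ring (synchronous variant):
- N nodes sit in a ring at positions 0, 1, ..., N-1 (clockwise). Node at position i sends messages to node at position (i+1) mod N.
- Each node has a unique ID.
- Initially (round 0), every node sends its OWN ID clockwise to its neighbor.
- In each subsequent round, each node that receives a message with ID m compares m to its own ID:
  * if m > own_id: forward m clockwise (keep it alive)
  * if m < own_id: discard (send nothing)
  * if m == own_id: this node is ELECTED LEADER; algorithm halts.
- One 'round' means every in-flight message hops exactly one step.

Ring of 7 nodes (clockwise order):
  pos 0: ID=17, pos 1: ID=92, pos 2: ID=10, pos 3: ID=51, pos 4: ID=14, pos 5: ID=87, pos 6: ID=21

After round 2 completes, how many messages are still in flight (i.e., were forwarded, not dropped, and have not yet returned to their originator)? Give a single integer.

Answer: 2

Derivation:
Round 1: pos1(id92) recv 17: drop; pos2(id10) recv 92: fwd; pos3(id51) recv 10: drop; pos4(id14) recv 51: fwd; pos5(id87) recv 14: drop; pos6(id21) recv 87: fwd; pos0(id17) recv 21: fwd
Round 2: pos3(id51) recv 92: fwd; pos5(id87) recv 51: drop; pos0(id17) recv 87: fwd; pos1(id92) recv 21: drop
After round 2: 2 messages still in flight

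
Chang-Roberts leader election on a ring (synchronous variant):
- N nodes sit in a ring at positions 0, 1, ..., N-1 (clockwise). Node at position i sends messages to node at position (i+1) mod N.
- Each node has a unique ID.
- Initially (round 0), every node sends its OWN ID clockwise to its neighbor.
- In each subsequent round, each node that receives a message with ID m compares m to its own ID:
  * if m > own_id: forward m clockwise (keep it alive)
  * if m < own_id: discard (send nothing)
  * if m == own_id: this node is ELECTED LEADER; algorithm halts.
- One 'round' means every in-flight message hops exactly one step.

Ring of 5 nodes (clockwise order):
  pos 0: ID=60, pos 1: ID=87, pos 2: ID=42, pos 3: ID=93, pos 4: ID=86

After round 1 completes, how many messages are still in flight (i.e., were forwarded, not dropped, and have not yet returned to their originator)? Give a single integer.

Answer: 3

Derivation:
Round 1: pos1(id87) recv 60: drop; pos2(id42) recv 87: fwd; pos3(id93) recv 42: drop; pos4(id86) recv 93: fwd; pos0(id60) recv 86: fwd
After round 1: 3 messages still in flight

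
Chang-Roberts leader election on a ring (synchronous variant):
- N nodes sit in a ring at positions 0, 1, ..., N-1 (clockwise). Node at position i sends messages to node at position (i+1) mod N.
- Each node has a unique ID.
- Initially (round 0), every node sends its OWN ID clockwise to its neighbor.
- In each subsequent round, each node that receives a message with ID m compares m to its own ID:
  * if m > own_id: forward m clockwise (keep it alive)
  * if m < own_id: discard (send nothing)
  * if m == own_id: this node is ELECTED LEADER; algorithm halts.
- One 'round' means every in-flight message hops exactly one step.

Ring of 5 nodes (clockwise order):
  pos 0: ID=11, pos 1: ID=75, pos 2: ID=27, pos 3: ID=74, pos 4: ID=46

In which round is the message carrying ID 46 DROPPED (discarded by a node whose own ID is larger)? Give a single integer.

Answer: 2

Derivation:
Round 1: pos1(id75) recv 11: drop; pos2(id27) recv 75: fwd; pos3(id74) recv 27: drop; pos4(id46) recv 74: fwd; pos0(id11) recv 46: fwd
Round 2: pos3(id74) recv 75: fwd; pos0(id11) recv 74: fwd; pos1(id75) recv 46: drop
Round 3: pos4(id46) recv 75: fwd; pos1(id75) recv 74: drop
Round 4: pos0(id11) recv 75: fwd
Round 5: pos1(id75) recv 75: ELECTED
Message ID 46 originates at pos 4; dropped at pos 1 in round 2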